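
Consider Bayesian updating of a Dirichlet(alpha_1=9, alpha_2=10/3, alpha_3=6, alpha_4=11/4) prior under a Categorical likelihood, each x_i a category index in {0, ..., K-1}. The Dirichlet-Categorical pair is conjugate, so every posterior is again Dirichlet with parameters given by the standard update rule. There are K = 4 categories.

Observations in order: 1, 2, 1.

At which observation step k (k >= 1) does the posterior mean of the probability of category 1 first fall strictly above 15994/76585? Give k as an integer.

obs 1: x=1 → posterior Dirichlet(9, 13/3, 6, 11/4)
obs 2: x=2 → posterior Dirichlet(9, 13/3, 7, 11/4)
obs 3: x=1 → posterior Dirichlet(9, 16/3, 7, 11/4)

k = 3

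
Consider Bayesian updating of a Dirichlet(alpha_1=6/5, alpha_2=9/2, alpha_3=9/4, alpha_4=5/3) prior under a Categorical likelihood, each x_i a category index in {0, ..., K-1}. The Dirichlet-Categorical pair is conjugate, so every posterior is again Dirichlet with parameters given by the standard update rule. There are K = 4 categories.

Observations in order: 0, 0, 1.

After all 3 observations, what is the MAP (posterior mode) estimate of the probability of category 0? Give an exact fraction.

12/47

obs 1: x=0 → posterior Dirichlet(11/5, 9/2, 9/4, 5/3)
obs 2: x=0 → posterior Dirichlet(16/5, 9/2, 9/4, 5/3)
obs 3: x=1 → posterior Dirichlet(16/5, 11/2, 9/4, 5/3)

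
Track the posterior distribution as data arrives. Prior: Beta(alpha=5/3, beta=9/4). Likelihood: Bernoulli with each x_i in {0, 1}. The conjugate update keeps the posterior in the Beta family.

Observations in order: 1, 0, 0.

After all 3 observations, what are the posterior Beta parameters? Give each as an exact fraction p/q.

obs 1: x=1 → posterior Beta(8/3, 9/4)
obs 2: x=0 → posterior Beta(8/3, 13/4)
obs 3: x=0 → posterior Beta(8/3, 17/4)

alpha=8/3, beta=17/4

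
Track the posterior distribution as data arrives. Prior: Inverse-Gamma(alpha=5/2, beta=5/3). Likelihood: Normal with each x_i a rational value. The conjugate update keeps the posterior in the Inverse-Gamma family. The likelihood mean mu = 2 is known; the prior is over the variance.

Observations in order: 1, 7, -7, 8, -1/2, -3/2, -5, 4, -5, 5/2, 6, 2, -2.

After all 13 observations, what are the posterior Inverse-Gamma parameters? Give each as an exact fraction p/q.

obs 1: x=1 → posterior Inverse-Gamma(3, 13/6)
obs 2: x=7 → posterior Inverse-Gamma(7/2, 44/3)
obs 3: x=-7 → posterior Inverse-Gamma(4, 331/6)
obs 4: x=8 → posterior Inverse-Gamma(9/2, 439/6)
obs 5: x=-1/2 → posterior Inverse-Gamma(5, 1831/24)
obs 6: x=-3/2 → posterior Inverse-Gamma(11/2, 989/12)
obs 7: x=-5 → posterior Inverse-Gamma(6, 1283/12)
obs 8: x=4 → posterior Inverse-Gamma(13/2, 1307/12)
obs 9: x=-5 → posterior Inverse-Gamma(7, 1601/12)
obs 10: x=5/2 → posterior Inverse-Gamma(15/2, 3205/24)
obs 11: x=6 → posterior Inverse-Gamma(8, 3397/24)
obs 12: x=2 → posterior Inverse-Gamma(17/2, 3397/24)
obs 13: x=-2 → posterior Inverse-Gamma(9, 3589/24)

alpha=9, beta=3589/24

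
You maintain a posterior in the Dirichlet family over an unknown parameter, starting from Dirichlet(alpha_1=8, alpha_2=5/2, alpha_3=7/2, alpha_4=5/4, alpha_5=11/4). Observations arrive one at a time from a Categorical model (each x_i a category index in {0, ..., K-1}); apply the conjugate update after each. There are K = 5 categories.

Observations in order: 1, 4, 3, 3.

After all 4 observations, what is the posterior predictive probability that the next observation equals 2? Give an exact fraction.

obs 1: x=1 → posterior Dirichlet(8, 7/2, 7/2, 5/4, 11/4)
obs 2: x=4 → posterior Dirichlet(8, 7/2, 7/2, 5/4, 15/4)
obs 3: x=3 → posterior Dirichlet(8, 7/2, 7/2, 9/4, 15/4)
obs 4: x=3 → posterior Dirichlet(8, 7/2, 7/2, 13/4, 15/4)

7/44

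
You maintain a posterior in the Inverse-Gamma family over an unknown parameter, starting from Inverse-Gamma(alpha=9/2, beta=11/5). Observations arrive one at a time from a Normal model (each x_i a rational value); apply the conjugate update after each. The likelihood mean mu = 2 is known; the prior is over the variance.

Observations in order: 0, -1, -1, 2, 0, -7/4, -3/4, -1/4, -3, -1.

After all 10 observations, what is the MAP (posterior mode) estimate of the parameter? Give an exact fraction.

obs 1: x=0 → posterior Inverse-Gamma(5, 21/5)
obs 2: x=-1 → posterior Inverse-Gamma(11/2, 87/10)
obs 3: x=-1 → posterior Inverse-Gamma(6, 66/5)
obs 4: x=2 → posterior Inverse-Gamma(13/2, 66/5)
obs 5: x=0 → posterior Inverse-Gamma(7, 76/5)
obs 6: x=-7/4 → posterior Inverse-Gamma(15/2, 3557/160)
obs 7: x=-3/4 → posterior Inverse-Gamma(8, 2081/80)
obs 8: x=-1/4 → posterior Inverse-Gamma(17/2, 4567/160)
obs 9: x=-3 → posterior Inverse-Gamma(9, 6567/160)
obs 10: x=-1 → posterior Inverse-Gamma(19/2, 7287/160)

347/80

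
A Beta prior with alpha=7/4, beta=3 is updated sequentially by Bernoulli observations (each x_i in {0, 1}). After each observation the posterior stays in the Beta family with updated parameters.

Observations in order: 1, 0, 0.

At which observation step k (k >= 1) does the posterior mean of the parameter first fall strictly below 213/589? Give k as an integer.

obs 1: x=1 → posterior Beta(11/4, 3)
obs 2: x=0 → posterior Beta(11/4, 4)
obs 3: x=0 → posterior Beta(11/4, 5)

k = 3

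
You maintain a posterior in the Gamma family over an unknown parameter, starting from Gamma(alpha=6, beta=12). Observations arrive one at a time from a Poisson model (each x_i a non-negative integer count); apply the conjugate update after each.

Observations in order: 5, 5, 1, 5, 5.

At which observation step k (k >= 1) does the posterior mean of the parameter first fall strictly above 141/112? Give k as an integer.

k = 4

obs 1: x=5 → posterior Gamma(11, 13)
obs 2: x=5 → posterior Gamma(16, 14)
obs 3: x=1 → posterior Gamma(17, 15)
obs 4: x=5 → posterior Gamma(22, 16)
obs 5: x=5 → posterior Gamma(27, 17)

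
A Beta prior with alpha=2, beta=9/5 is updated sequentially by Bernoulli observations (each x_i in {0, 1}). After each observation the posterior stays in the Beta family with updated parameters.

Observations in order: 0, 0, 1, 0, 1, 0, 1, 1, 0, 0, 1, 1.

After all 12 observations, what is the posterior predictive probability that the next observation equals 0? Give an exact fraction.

obs 1: x=0 → posterior Beta(2, 14/5)
obs 2: x=0 → posterior Beta(2, 19/5)
obs 3: x=1 → posterior Beta(3, 19/5)
obs 4: x=0 → posterior Beta(3, 24/5)
obs 5: x=1 → posterior Beta(4, 24/5)
obs 6: x=0 → posterior Beta(4, 29/5)
obs 7: x=1 → posterior Beta(5, 29/5)
obs 8: x=1 → posterior Beta(6, 29/5)
obs 9: x=0 → posterior Beta(6, 34/5)
obs 10: x=0 → posterior Beta(6, 39/5)
obs 11: x=1 → posterior Beta(7, 39/5)
obs 12: x=1 → posterior Beta(8, 39/5)

39/79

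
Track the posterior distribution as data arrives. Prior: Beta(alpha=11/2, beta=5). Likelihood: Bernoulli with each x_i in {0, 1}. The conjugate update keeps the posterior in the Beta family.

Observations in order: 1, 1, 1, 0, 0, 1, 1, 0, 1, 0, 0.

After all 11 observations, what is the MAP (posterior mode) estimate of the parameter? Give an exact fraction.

7/13

obs 1: x=1 → posterior Beta(13/2, 5)
obs 2: x=1 → posterior Beta(15/2, 5)
obs 3: x=1 → posterior Beta(17/2, 5)
obs 4: x=0 → posterior Beta(17/2, 6)
obs 5: x=0 → posterior Beta(17/2, 7)
obs 6: x=1 → posterior Beta(19/2, 7)
obs 7: x=1 → posterior Beta(21/2, 7)
obs 8: x=0 → posterior Beta(21/2, 8)
obs 9: x=1 → posterior Beta(23/2, 8)
obs 10: x=0 → posterior Beta(23/2, 9)
obs 11: x=0 → posterior Beta(23/2, 10)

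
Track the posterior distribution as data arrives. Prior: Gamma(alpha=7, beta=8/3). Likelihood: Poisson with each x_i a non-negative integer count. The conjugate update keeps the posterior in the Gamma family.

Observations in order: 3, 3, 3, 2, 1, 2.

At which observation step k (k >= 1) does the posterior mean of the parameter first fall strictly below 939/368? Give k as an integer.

obs 1: x=3 → posterior Gamma(10, 11/3)
obs 2: x=3 → posterior Gamma(13, 14/3)
obs 3: x=3 → posterior Gamma(16, 17/3)
obs 4: x=2 → posterior Gamma(18, 20/3)
obs 5: x=1 → posterior Gamma(19, 23/3)
obs 6: x=2 → posterior Gamma(21, 26/3)

k = 5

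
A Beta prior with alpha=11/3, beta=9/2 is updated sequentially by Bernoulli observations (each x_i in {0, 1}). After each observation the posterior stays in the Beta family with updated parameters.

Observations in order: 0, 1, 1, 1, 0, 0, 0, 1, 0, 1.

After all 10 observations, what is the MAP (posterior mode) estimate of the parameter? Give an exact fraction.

46/97

obs 1: x=0 → posterior Beta(11/3, 11/2)
obs 2: x=1 → posterior Beta(14/3, 11/2)
obs 3: x=1 → posterior Beta(17/3, 11/2)
obs 4: x=1 → posterior Beta(20/3, 11/2)
obs 5: x=0 → posterior Beta(20/3, 13/2)
obs 6: x=0 → posterior Beta(20/3, 15/2)
obs 7: x=0 → posterior Beta(20/3, 17/2)
obs 8: x=1 → posterior Beta(23/3, 17/2)
obs 9: x=0 → posterior Beta(23/3, 19/2)
obs 10: x=1 → posterior Beta(26/3, 19/2)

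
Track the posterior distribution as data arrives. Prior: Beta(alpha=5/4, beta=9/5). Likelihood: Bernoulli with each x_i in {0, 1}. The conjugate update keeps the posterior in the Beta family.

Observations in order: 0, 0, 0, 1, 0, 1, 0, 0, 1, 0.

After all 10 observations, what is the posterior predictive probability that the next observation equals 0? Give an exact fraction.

obs 1: x=0 → posterior Beta(5/4, 14/5)
obs 2: x=0 → posterior Beta(5/4, 19/5)
obs 3: x=0 → posterior Beta(5/4, 24/5)
obs 4: x=1 → posterior Beta(9/4, 24/5)
obs 5: x=0 → posterior Beta(9/4, 29/5)
obs 6: x=1 → posterior Beta(13/4, 29/5)
obs 7: x=0 → posterior Beta(13/4, 34/5)
obs 8: x=0 → posterior Beta(13/4, 39/5)
obs 9: x=1 → posterior Beta(17/4, 39/5)
obs 10: x=0 → posterior Beta(17/4, 44/5)

176/261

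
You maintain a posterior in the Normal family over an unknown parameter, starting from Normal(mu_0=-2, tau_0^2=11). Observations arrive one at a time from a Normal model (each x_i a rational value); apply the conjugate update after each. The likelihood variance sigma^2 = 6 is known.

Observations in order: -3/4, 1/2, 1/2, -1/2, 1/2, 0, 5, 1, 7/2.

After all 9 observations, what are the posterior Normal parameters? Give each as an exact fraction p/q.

mu_0=127/140, tau_0^2=22/35

obs 1: x=-3/4 → posterior Normal(-81/68, 66/17)
obs 2: x=1/2 → posterior Normal(-59/112, 33/14)
obs 3: x=1/2 → posterior Normal(-37/156, 22/13)
obs 4: x=-1/2 → posterior Normal(-59/200, 33/25)
obs 5: x=1/2 → posterior Normal(-37/244, 66/61)
obs 6: x=0 → posterior Normal(-37/288, 11/12)
obs 7: x=5 → posterior Normal(183/332, 66/83)
obs 8: x=1 → posterior Normal(227/376, 33/47)
obs 9: x=7/2 → posterior Normal(127/140, 22/35)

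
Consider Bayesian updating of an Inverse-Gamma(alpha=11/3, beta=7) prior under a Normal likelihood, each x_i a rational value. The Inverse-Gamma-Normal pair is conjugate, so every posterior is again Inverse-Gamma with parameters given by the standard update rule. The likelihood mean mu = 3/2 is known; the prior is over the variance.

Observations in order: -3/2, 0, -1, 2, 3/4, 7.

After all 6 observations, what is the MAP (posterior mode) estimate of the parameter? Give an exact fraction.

obs 1: x=-3/2 → posterior Inverse-Gamma(25/6, 23/2)
obs 2: x=0 → posterior Inverse-Gamma(14/3, 101/8)
obs 3: x=-1 → posterior Inverse-Gamma(31/6, 63/4)
obs 4: x=2 → posterior Inverse-Gamma(17/3, 127/8)
obs 5: x=3/4 → posterior Inverse-Gamma(37/6, 517/32)
obs 6: x=7 → posterior Inverse-Gamma(20/3, 1001/32)

3003/736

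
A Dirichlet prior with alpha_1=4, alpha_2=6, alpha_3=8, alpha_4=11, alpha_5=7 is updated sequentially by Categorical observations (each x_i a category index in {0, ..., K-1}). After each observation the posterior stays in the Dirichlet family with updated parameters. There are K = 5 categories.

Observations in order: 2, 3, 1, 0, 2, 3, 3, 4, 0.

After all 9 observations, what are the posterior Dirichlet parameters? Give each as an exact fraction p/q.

obs 1: x=2 → posterior Dirichlet(4, 6, 9, 11, 7)
obs 2: x=3 → posterior Dirichlet(4, 6, 9, 12, 7)
obs 3: x=1 → posterior Dirichlet(4, 7, 9, 12, 7)
obs 4: x=0 → posterior Dirichlet(5, 7, 9, 12, 7)
obs 5: x=2 → posterior Dirichlet(5, 7, 10, 12, 7)
obs 6: x=3 → posterior Dirichlet(5, 7, 10, 13, 7)
obs 7: x=3 → posterior Dirichlet(5, 7, 10, 14, 7)
obs 8: x=4 → posterior Dirichlet(5, 7, 10, 14, 8)
obs 9: x=0 → posterior Dirichlet(6, 7, 10, 14, 8)

alpha_1=6, alpha_2=7, alpha_3=10, alpha_4=14, alpha_5=8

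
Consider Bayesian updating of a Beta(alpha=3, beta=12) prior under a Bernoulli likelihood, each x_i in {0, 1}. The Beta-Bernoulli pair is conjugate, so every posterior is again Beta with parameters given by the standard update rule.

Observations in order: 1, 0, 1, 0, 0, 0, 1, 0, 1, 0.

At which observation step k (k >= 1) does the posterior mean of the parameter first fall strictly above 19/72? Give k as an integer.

obs 1: x=1 → posterior Beta(4, 12)
obs 2: x=0 → posterior Beta(4, 13)
obs 3: x=1 → posterior Beta(5, 13)
obs 4: x=0 → posterior Beta(5, 14)
obs 5: x=0 → posterior Beta(5, 15)
obs 6: x=0 → posterior Beta(5, 16)
obs 7: x=1 → posterior Beta(6, 16)
obs 8: x=0 → posterior Beta(6, 17)
obs 9: x=1 → posterior Beta(7, 17)
obs 10: x=0 → posterior Beta(7, 18)

k = 3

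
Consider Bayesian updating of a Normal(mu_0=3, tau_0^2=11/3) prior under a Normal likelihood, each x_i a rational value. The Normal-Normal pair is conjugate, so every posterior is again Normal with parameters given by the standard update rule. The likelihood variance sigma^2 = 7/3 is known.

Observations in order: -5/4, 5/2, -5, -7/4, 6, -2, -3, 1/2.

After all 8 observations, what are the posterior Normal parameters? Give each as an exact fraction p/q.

mu_0=-23/95, tau_0^2=77/285

obs 1: x=-5/4 → posterior Normal(29/72, 77/54)
obs 2: x=5/2 → posterior Normal(139/116, 77/87)
obs 3: x=-5 → posterior Normal(-81/160, 77/120)
obs 4: x=-7/4 → posterior Normal(-79/102, 77/153)
obs 5: x=6 → posterior Normal(53/124, 77/186)
obs 6: x=-2 → posterior Normal(9/146, 77/219)
obs 7: x=-3 → posterior Normal(-19/56, 11/36)
obs 8: x=1/2 → posterior Normal(-23/95, 77/285)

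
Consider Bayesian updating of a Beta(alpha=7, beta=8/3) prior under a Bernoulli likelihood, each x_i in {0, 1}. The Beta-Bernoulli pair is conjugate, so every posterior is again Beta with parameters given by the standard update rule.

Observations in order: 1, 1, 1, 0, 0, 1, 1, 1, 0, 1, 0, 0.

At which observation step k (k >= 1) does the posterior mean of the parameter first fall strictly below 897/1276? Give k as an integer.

obs 1: x=1 → posterior Beta(8, 8/3)
obs 2: x=1 → posterior Beta(9, 8/3)
obs 3: x=1 → posterior Beta(10, 8/3)
obs 4: x=0 → posterior Beta(10, 11/3)
obs 5: x=0 → posterior Beta(10, 14/3)
obs 6: x=1 → posterior Beta(11, 14/3)
obs 7: x=1 → posterior Beta(12, 14/3)
obs 8: x=1 → posterior Beta(13, 14/3)
obs 9: x=0 → posterior Beta(13, 17/3)
obs 10: x=1 → posterior Beta(14, 17/3)
obs 11: x=0 → posterior Beta(14, 20/3)
obs 12: x=0 → posterior Beta(14, 23/3)

k = 5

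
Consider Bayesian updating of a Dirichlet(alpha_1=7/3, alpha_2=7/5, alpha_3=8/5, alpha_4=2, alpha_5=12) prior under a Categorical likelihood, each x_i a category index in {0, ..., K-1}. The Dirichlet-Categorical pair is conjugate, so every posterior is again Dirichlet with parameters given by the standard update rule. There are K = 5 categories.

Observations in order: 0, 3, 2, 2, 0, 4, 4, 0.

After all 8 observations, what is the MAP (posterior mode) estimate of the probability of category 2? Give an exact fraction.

39/335

obs 1: x=0 → posterior Dirichlet(10/3, 7/5, 8/5, 2, 12)
obs 2: x=3 → posterior Dirichlet(10/3, 7/5, 8/5, 3, 12)
obs 3: x=2 → posterior Dirichlet(10/3, 7/5, 13/5, 3, 12)
obs 4: x=2 → posterior Dirichlet(10/3, 7/5, 18/5, 3, 12)
obs 5: x=0 → posterior Dirichlet(13/3, 7/5, 18/5, 3, 12)
obs 6: x=4 → posterior Dirichlet(13/3, 7/5, 18/5, 3, 13)
obs 7: x=4 → posterior Dirichlet(13/3, 7/5, 18/5, 3, 14)
obs 8: x=0 → posterior Dirichlet(16/3, 7/5, 18/5, 3, 14)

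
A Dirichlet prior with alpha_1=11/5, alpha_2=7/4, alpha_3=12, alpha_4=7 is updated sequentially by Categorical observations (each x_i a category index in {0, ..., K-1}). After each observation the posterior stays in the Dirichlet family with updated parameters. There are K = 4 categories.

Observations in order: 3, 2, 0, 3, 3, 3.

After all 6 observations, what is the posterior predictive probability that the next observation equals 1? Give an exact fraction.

obs 1: x=3 → posterior Dirichlet(11/5, 7/4, 12, 8)
obs 2: x=2 → posterior Dirichlet(11/5, 7/4, 13, 8)
obs 3: x=0 → posterior Dirichlet(16/5, 7/4, 13, 8)
obs 4: x=3 → posterior Dirichlet(16/5, 7/4, 13, 9)
obs 5: x=3 → posterior Dirichlet(16/5, 7/4, 13, 10)
obs 6: x=3 → posterior Dirichlet(16/5, 7/4, 13, 11)

35/579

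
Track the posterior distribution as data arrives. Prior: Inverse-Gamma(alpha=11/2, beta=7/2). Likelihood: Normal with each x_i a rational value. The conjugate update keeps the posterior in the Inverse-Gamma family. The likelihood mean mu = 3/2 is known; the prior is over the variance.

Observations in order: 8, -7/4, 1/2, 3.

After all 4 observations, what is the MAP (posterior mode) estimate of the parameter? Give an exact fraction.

obs 1: x=8 → posterior Inverse-Gamma(6, 197/8)
obs 2: x=-7/4 → posterior Inverse-Gamma(13/2, 957/32)
obs 3: x=1/2 → posterior Inverse-Gamma(7, 973/32)
obs 4: x=3 → posterior Inverse-Gamma(15/2, 1009/32)

1009/272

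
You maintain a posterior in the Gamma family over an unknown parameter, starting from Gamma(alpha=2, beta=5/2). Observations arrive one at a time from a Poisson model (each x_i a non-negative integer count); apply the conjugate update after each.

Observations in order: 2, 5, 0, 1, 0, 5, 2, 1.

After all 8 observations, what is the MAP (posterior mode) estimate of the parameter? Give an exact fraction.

34/21

obs 1: x=2 → posterior Gamma(4, 7/2)
obs 2: x=5 → posterior Gamma(9, 9/2)
obs 3: x=0 → posterior Gamma(9, 11/2)
obs 4: x=1 → posterior Gamma(10, 13/2)
obs 5: x=0 → posterior Gamma(10, 15/2)
obs 6: x=5 → posterior Gamma(15, 17/2)
obs 7: x=2 → posterior Gamma(17, 19/2)
obs 8: x=1 → posterior Gamma(18, 21/2)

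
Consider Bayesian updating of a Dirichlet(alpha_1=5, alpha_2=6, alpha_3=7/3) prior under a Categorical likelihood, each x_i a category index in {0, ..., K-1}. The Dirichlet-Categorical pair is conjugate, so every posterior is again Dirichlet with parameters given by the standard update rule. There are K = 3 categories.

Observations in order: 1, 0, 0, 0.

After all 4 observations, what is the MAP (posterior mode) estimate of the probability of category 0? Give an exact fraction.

obs 1: x=1 → posterior Dirichlet(5, 7, 7/3)
obs 2: x=0 → posterior Dirichlet(6, 7, 7/3)
obs 3: x=0 → posterior Dirichlet(7, 7, 7/3)
obs 4: x=0 → posterior Dirichlet(8, 7, 7/3)

21/43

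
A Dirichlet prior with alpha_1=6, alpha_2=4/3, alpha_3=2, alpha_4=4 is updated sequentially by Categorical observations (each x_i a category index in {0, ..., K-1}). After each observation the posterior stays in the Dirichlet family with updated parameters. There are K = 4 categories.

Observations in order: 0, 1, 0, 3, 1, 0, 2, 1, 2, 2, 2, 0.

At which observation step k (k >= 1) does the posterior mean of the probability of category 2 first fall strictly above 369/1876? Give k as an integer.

obs 1: x=0 → posterior Dirichlet(7, 4/3, 2, 4)
obs 2: x=1 → posterior Dirichlet(7, 7/3, 2, 4)
obs 3: x=0 → posterior Dirichlet(8, 7/3, 2, 4)
obs 4: x=3 → posterior Dirichlet(8, 7/3, 2, 5)
obs 5: x=1 → posterior Dirichlet(8, 10/3, 2, 5)
obs 6: x=0 → posterior Dirichlet(9, 10/3, 2, 5)
obs 7: x=2 → posterior Dirichlet(9, 10/3, 3, 5)
obs 8: x=1 → posterior Dirichlet(9, 13/3, 3, 5)
obs 9: x=2 → posterior Dirichlet(9, 13/3, 4, 5)
obs 10: x=2 → posterior Dirichlet(9, 13/3, 5, 5)
obs 11: x=2 → posterior Dirichlet(9, 13/3, 6, 5)
obs 12: x=0 → posterior Dirichlet(10, 13/3, 6, 5)

k = 10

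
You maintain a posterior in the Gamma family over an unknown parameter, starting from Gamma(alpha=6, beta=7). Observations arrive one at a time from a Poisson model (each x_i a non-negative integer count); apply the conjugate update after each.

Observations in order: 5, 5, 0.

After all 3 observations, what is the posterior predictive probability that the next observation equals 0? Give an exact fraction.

obs 1: x=5 → posterior Gamma(11, 8)
obs 2: x=5 → posterior Gamma(16, 9)
obs 3: x=0 → posterior Gamma(16, 10)

10000000000000000/45949729863572161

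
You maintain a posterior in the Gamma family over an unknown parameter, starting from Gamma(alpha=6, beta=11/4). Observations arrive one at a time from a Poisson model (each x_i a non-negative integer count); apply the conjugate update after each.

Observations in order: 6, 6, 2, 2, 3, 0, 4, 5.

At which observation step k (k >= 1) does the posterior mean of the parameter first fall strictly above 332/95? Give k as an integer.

obs 1: x=6 → posterior Gamma(12, 15/4)
obs 2: x=6 → posterior Gamma(18, 19/4)
obs 3: x=2 → posterior Gamma(20, 23/4)
obs 4: x=2 → posterior Gamma(22, 27/4)
obs 5: x=3 → posterior Gamma(25, 31/4)
obs 6: x=0 → posterior Gamma(25, 35/4)
obs 7: x=4 → posterior Gamma(29, 39/4)
obs 8: x=5 → posterior Gamma(34, 43/4)

k = 2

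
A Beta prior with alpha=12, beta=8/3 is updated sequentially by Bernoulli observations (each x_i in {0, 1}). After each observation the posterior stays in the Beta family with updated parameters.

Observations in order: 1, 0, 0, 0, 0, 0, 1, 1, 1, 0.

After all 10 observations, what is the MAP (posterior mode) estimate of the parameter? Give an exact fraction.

obs 1: x=1 → posterior Beta(13, 8/3)
obs 2: x=0 → posterior Beta(13, 11/3)
obs 3: x=0 → posterior Beta(13, 14/3)
obs 4: x=0 → posterior Beta(13, 17/3)
obs 5: x=0 → posterior Beta(13, 20/3)
obs 6: x=0 → posterior Beta(13, 23/3)
obs 7: x=1 → posterior Beta(14, 23/3)
obs 8: x=1 → posterior Beta(15, 23/3)
obs 9: x=1 → posterior Beta(16, 23/3)
obs 10: x=0 → posterior Beta(16, 26/3)

45/68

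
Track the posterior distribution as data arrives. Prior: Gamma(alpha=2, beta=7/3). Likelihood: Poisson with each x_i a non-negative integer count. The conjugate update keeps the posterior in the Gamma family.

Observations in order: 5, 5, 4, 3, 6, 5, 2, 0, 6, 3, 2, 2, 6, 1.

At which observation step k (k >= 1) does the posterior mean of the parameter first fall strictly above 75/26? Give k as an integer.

obs 1: x=5 → posterior Gamma(7, 10/3)
obs 2: x=5 → posterior Gamma(12, 13/3)
obs 3: x=4 → posterior Gamma(16, 16/3)
obs 4: x=3 → posterior Gamma(19, 19/3)
obs 5: x=6 → posterior Gamma(25, 22/3)
obs 6: x=5 → posterior Gamma(30, 25/3)
obs 7: x=2 → posterior Gamma(32, 28/3)
obs 8: x=0 → posterior Gamma(32, 31/3)
obs 9: x=6 → posterior Gamma(38, 34/3)
obs 10: x=3 → posterior Gamma(41, 37/3)
obs 11: x=2 → posterior Gamma(43, 40/3)
obs 12: x=2 → posterior Gamma(45, 43/3)
obs 13: x=6 → posterior Gamma(51, 46/3)
obs 14: x=1 → posterior Gamma(52, 49/3)

k = 3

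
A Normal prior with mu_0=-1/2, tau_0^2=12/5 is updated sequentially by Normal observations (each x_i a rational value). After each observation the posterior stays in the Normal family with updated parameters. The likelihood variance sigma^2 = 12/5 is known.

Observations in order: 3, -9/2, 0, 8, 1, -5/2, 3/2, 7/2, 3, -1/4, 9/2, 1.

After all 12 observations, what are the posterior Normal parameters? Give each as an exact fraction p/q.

obs 1: x=3 → posterior Normal(5/4, 6/5)
obs 2: x=-9/2 → posterior Normal(-2/3, 4/5)
obs 3: x=0 → posterior Normal(-1/2, 3/5)
obs 4: x=8 → posterior Normal(6/5, 12/25)
obs 5: x=1 → posterior Normal(7/6, 2/5)
obs 6: x=-5/2 → posterior Normal(9/14, 12/35)
obs 7: x=3/2 → posterior Normal(3/4, 3/10)
obs 8: x=7/2 → posterior Normal(19/18, 4/15)
obs 9: x=3 → posterior Normal(5/4, 6/25)
obs 10: x=-1/4 → posterior Normal(49/44, 12/55)
obs 11: x=9/2 → posterior Normal(67/48, 1/5)
obs 12: x=1 → posterior Normal(71/52, 12/65)

mu_0=71/52, tau_0^2=12/65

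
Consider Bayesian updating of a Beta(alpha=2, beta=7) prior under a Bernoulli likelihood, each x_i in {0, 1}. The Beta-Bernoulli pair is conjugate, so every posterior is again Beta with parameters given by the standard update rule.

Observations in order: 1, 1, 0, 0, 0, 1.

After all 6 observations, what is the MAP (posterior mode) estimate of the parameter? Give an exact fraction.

obs 1: x=1 → posterior Beta(3, 7)
obs 2: x=1 → posterior Beta(4, 7)
obs 3: x=0 → posterior Beta(4, 8)
obs 4: x=0 → posterior Beta(4, 9)
obs 5: x=0 → posterior Beta(4, 10)
obs 6: x=1 → posterior Beta(5, 10)

4/13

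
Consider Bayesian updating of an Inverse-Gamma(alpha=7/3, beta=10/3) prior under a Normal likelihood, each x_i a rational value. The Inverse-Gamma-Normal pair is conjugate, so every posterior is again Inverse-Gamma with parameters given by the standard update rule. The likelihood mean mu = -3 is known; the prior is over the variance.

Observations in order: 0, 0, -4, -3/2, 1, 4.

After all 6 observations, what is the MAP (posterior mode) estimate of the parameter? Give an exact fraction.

obs 1: x=0 → posterior Inverse-Gamma(17/6, 47/6)
obs 2: x=0 → posterior Inverse-Gamma(10/3, 37/3)
obs 3: x=-4 → posterior Inverse-Gamma(23/6, 77/6)
obs 4: x=-3/2 → posterior Inverse-Gamma(13/3, 335/24)
obs 5: x=1 → posterior Inverse-Gamma(29/6, 527/24)
obs 6: x=4 → posterior Inverse-Gamma(16/3, 1115/24)

1115/152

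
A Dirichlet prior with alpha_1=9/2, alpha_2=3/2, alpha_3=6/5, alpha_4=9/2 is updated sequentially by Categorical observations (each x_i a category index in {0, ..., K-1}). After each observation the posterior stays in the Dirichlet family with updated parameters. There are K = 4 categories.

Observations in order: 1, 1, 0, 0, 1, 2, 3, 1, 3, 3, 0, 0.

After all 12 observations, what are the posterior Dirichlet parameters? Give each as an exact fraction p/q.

alpha_1=17/2, alpha_2=11/2, alpha_3=11/5, alpha_4=15/2

obs 1: x=1 → posterior Dirichlet(9/2, 5/2, 6/5, 9/2)
obs 2: x=1 → posterior Dirichlet(9/2, 7/2, 6/5, 9/2)
obs 3: x=0 → posterior Dirichlet(11/2, 7/2, 6/5, 9/2)
obs 4: x=0 → posterior Dirichlet(13/2, 7/2, 6/5, 9/2)
obs 5: x=1 → posterior Dirichlet(13/2, 9/2, 6/5, 9/2)
obs 6: x=2 → posterior Dirichlet(13/2, 9/2, 11/5, 9/2)
obs 7: x=3 → posterior Dirichlet(13/2, 9/2, 11/5, 11/2)
obs 8: x=1 → posterior Dirichlet(13/2, 11/2, 11/5, 11/2)
obs 9: x=3 → posterior Dirichlet(13/2, 11/2, 11/5, 13/2)
obs 10: x=3 → posterior Dirichlet(13/2, 11/2, 11/5, 15/2)
obs 11: x=0 → posterior Dirichlet(15/2, 11/2, 11/5, 15/2)
obs 12: x=0 → posterior Dirichlet(17/2, 11/2, 11/5, 15/2)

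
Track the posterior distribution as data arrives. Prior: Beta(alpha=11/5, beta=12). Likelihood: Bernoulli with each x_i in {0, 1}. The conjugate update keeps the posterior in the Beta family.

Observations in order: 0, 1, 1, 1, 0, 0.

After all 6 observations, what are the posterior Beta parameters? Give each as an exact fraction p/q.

obs 1: x=0 → posterior Beta(11/5, 13)
obs 2: x=1 → posterior Beta(16/5, 13)
obs 3: x=1 → posterior Beta(21/5, 13)
obs 4: x=1 → posterior Beta(26/5, 13)
obs 5: x=0 → posterior Beta(26/5, 14)
obs 6: x=0 → posterior Beta(26/5, 15)

alpha=26/5, beta=15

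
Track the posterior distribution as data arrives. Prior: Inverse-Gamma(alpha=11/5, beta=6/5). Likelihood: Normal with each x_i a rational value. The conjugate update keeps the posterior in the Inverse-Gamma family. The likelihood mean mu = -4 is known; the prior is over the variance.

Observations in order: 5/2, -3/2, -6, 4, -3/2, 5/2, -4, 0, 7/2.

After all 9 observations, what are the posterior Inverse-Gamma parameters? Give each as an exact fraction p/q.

alpha=67/10, beta=4793/40

obs 1: x=5/2 → posterior Inverse-Gamma(27/10, 893/40)
obs 2: x=-3/2 → posterior Inverse-Gamma(16/5, 509/20)
obs 3: x=-6 → posterior Inverse-Gamma(37/10, 549/20)
obs 4: x=4 → posterior Inverse-Gamma(21/5, 1189/20)
obs 5: x=-3/2 → posterior Inverse-Gamma(47/10, 2503/40)
obs 6: x=5/2 → posterior Inverse-Gamma(26/5, 837/10)
obs 7: x=-4 → posterior Inverse-Gamma(57/10, 837/10)
obs 8: x=0 → posterior Inverse-Gamma(31/5, 917/10)
obs 9: x=7/2 → posterior Inverse-Gamma(67/10, 4793/40)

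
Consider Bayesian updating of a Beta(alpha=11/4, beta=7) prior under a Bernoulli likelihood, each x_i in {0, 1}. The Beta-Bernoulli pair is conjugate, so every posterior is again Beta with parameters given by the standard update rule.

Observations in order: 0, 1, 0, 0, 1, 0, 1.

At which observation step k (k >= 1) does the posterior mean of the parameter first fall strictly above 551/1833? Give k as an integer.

k = 2

obs 1: x=0 → posterior Beta(11/4, 8)
obs 2: x=1 → posterior Beta(15/4, 8)
obs 3: x=0 → posterior Beta(15/4, 9)
obs 4: x=0 → posterior Beta(15/4, 10)
obs 5: x=1 → posterior Beta(19/4, 10)
obs 6: x=0 → posterior Beta(19/4, 11)
obs 7: x=1 → posterior Beta(23/4, 11)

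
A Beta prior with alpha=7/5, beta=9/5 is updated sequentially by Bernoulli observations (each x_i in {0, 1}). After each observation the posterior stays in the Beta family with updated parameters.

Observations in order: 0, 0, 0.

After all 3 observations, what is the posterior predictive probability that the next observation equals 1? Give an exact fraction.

7/31

obs 1: x=0 → posterior Beta(7/5, 14/5)
obs 2: x=0 → posterior Beta(7/5, 19/5)
obs 3: x=0 → posterior Beta(7/5, 24/5)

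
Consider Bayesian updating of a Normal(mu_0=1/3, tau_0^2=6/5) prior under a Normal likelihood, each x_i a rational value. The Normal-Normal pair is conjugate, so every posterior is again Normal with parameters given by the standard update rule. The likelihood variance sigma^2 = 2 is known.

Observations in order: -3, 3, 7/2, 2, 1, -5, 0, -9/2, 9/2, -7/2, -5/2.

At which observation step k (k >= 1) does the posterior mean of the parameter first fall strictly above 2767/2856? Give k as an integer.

k = 4

obs 1: x=-3 → posterior Normal(-11/12, 3/4)
obs 2: x=3 → posterior Normal(5/33, 6/11)
obs 3: x=7/2 → posterior Normal(73/84, 3/7)
obs 4: x=2 → posterior Normal(109/102, 6/17)
obs 5: x=1 → posterior Normal(127/120, 3/10)
obs 6: x=-5 → posterior Normal(37/138, 6/23)
obs 7: x=0 → posterior Normal(37/156, 3/13)
obs 8: x=-9/2 → posterior Normal(-22/87, 6/29)
obs 9: x=9/2 → posterior Normal(37/192, 3/16)
obs 10: x=-7/2 → posterior Normal(-13/105, 6/35)
obs 11: x=-5/2 → posterior Normal(-71/228, 3/19)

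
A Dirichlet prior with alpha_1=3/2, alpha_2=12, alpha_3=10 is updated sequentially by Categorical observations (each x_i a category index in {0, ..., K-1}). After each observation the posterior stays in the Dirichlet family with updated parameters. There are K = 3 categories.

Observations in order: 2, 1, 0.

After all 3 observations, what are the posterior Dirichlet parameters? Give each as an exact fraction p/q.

alpha_1=5/2, alpha_2=13, alpha_3=11

obs 1: x=2 → posterior Dirichlet(3/2, 12, 11)
obs 2: x=1 → posterior Dirichlet(3/2, 13, 11)
obs 3: x=0 → posterior Dirichlet(5/2, 13, 11)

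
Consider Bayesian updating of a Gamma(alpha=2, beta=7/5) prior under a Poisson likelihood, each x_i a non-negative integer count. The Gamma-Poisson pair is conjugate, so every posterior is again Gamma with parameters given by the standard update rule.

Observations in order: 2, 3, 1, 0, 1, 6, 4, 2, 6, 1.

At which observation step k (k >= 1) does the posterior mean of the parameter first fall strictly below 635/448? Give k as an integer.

k = 5

obs 1: x=2 → posterior Gamma(4, 12/5)
obs 2: x=3 → posterior Gamma(7, 17/5)
obs 3: x=1 → posterior Gamma(8, 22/5)
obs 4: x=0 → posterior Gamma(8, 27/5)
obs 5: x=1 → posterior Gamma(9, 32/5)
obs 6: x=6 → posterior Gamma(15, 37/5)
obs 7: x=4 → posterior Gamma(19, 42/5)
obs 8: x=2 → posterior Gamma(21, 47/5)
obs 9: x=6 → posterior Gamma(27, 52/5)
obs 10: x=1 → posterior Gamma(28, 57/5)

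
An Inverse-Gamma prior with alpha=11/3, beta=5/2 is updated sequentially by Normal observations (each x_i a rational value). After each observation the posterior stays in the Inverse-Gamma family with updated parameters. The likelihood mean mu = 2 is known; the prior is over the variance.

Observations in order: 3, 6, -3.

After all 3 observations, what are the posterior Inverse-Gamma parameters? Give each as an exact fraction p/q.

obs 1: x=3 → posterior Inverse-Gamma(25/6, 3)
obs 2: x=6 → posterior Inverse-Gamma(14/3, 11)
obs 3: x=-3 → posterior Inverse-Gamma(31/6, 47/2)

alpha=31/6, beta=47/2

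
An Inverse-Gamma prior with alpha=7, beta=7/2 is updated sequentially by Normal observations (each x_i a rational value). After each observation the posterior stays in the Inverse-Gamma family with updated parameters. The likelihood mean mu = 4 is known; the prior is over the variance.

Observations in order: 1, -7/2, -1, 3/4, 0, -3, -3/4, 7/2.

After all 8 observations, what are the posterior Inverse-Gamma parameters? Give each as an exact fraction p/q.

alpha=11, beta=1565/16

obs 1: x=1 → posterior Inverse-Gamma(15/2, 8)
obs 2: x=-7/2 → posterior Inverse-Gamma(8, 289/8)
obs 3: x=-1 → posterior Inverse-Gamma(17/2, 389/8)
obs 4: x=3/4 → posterior Inverse-Gamma(9, 1725/32)
obs 5: x=0 → posterior Inverse-Gamma(19/2, 1981/32)
obs 6: x=-3 → posterior Inverse-Gamma(10, 2765/32)
obs 7: x=-3/4 → posterior Inverse-Gamma(21/2, 1563/16)
obs 8: x=7/2 → posterior Inverse-Gamma(11, 1565/16)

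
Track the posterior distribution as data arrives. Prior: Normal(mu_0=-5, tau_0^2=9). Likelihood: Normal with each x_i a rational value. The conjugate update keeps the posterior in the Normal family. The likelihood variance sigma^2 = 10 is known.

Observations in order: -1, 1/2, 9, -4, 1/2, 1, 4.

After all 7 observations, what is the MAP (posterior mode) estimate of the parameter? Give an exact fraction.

40/73

obs 1: x=-1 → posterior Normal(-59/19, 90/19)
obs 2: x=1/2 → posterior Normal(-109/56, 45/14)
obs 3: x=9 → posterior Normal(53/74, 90/37)
obs 4: x=-4 → posterior Normal(-19/92, 45/23)
obs 5: x=1/2 → posterior Normal(-1/11, 18/11)
obs 6: x=1 → posterior Normal(1/16, 45/32)
obs 7: x=4 → posterior Normal(40/73, 90/73)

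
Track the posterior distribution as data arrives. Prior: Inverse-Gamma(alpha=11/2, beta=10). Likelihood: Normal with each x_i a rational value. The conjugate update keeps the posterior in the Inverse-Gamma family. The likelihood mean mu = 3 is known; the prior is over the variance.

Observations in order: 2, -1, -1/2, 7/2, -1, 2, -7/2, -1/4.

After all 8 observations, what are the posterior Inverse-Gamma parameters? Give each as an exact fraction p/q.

obs 1: x=2 → posterior Inverse-Gamma(6, 21/2)
obs 2: x=-1 → posterior Inverse-Gamma(13/2, 37/2)
obs 3: x=-1/2 → posterior Inverse-Gamma(7, 197/8)
obs 4: x=7/2 → posterior Inverse-Gamma(15/2, 99/4)
obs 5: x=-1 → posterior Inverse-Gamma(8, 131/4)
obs 6: x=2 → posterior Inverse-Gamma(17/2, 133/4)
obs 7: x=-7/2 → posterior Inverse-Gamma(9, 435/8)
obs 8: x=-1/4 → posterior Inverse-Gamma(19/2, 1909/32)

alpha=19/2, beta=1909/32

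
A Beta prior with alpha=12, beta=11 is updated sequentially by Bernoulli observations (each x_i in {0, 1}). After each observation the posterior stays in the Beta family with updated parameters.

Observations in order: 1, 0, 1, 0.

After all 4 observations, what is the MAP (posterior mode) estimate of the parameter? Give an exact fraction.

obs 1: x=1 → posterior Beta(13, 11)
obs 2: x=0 → posterior Beta(13, 12)
obs 3: x=1 → posterior Beta(14, 12)
obs 4: x=0 → posterior Beta(14, 13)

13/25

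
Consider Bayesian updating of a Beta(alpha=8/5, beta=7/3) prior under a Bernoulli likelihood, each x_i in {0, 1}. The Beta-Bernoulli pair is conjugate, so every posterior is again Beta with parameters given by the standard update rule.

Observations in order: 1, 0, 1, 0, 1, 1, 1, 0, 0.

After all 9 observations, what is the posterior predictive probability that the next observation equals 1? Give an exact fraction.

99/194

obs 1: x=1 → posterior Beta(13/5, 7/3)
obs 2: x=0 → posterior Beta(13/5, 10/3)
obs 3: x=1 → posterior Beta(18/5, 10/3)
obs 4: x=0 → posterior Beta(18/5, 13/3)
obs 5: x=1 → posterior Beta(23/5, 13/3)
obs 6: x=1 → posterior Beta(28/5, 13/3)
obs 7: x=1 → posterior Beta(33/5, 13/3)
obs 8: x=0 → posterior Beta(33/5, 16/3)
obs 9: x=0 → posterior Beta(33/5, 19/3)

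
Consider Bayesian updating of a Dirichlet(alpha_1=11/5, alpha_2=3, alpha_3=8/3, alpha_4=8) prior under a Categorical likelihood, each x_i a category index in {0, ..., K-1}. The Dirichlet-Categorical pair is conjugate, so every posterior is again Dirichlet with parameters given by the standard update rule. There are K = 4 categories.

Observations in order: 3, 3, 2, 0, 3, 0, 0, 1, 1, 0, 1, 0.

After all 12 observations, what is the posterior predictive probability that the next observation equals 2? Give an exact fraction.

obs 1: x=3 → posterior Dirichlet(11/5, 3, 8/3, 9)
obs 2: x=3 → posterior Dirichlet(11/5, 3, 8/3, 10)
obs 3: x=2 → posterior Dirichlet(11/5, 3, 11/3, 10)
obs 4: x=0 → posterior Dirichlet(16/5, 3, 11/3, 10)
obs 5: x=3 → posterior Dirichlet(16/5, 3, 11/3, 11)
obs 6: x=0 → posterior Dirichlet(21/5, 3, 11/3, 11)
obs 7: x=0 → posterior Dirichlet(26/5, 3, 11/3, 11)
obs 8: x=1 → posterior Dirichlet(26/5, 4, 11/3, 11)
obs 9: x=1 → posterior Dirichlet(26/5, 5, 11/3, 11)
obs 10: x=0 → posterior Dirichlet(31/5, 5, 11/3, 11)
obs 11: x=1 → posterior Dirichlet(31/5, 6, 11/3, 11)
obs 12: x=0 → posterior Dirichlet(36/5, 6, 11/3, 11)

5/38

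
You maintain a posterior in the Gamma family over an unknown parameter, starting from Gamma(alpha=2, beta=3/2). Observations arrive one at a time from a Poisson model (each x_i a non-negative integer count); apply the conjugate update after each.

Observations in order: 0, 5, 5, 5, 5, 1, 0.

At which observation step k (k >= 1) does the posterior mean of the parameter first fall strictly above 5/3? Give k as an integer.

k = 2

obs 1: x=0 → posterior Gamma(2, 5/2)
obs 2: x=5 → posterior Gamma(7, 7/2)
obs 3: x=5 → posterior Gamma(12, 9/2)
obs 4: x=5 → posterior Gamma(17, 11/2)
obs 5: x=5 → posterior Gamma(22, 13/2)
obs 6: x=1 → posterior Gamma(23, 15/2)
obs 7: x=0 → posterior Gamma(23, 17/2)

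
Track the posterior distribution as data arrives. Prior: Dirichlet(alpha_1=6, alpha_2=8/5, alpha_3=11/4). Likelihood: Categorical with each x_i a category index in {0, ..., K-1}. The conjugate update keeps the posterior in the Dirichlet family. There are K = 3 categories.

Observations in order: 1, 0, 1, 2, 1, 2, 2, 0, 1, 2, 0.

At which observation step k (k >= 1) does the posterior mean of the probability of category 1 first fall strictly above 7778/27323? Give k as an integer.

k = 5

obs 1: x=1 → posterior Dirichlet(6, 13/5, 11/4)
obs 2: x=0 → posterior Dirichlet(7, 13/5, 11/4)
obs 3: x=1 → posterior Dirichlet(7, 18/5, 11/4)
obs 4: x=2 → posterior Dirichlet(7, 18/5, 15/4)
obs 5: x=1 → posterior Dirichlet(7, 23/5, 15/4)
obs 6: x=2 → posterior Dirichlet(7, 23/5, 19/4)
obs 7: x=2 → posterior Dirichlet(7, 23/5, 23/4)
obs 8: x=0 → posterior Dirichlet(8, 23/5, 23/4)
obs 9: x=1 → posterior Dirichlet(8, 28/5, 23/4)
obs 10: x=2 → posterior Dirichlet(8, 28/5, 27/4)
obs 11: x=0 → posterior Dirichlet(9, 28/5, 27/4)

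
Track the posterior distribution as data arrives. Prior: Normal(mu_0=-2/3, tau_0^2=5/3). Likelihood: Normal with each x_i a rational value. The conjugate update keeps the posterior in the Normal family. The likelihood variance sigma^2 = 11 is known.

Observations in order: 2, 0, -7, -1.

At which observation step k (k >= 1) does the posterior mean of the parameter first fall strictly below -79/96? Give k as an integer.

obs 1: x=2 → posterior Normal(-6/19, 55/38)
obs 2: x=0 → posterior Normal(-12/43, 55/43)
obs 3: x=-7 → posterior Normal(-47/48, 55/48)
obs 4: x=-1 → posterior Normal(-52/53, 55/53)

k = 3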